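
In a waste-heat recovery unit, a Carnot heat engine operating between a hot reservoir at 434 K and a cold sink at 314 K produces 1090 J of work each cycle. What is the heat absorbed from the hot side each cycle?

The Carnot efficiency is η = 1 − T_C/T_H = 1 − 314.00/434.00 = 0.2765.
Q_H = W/η = 1090/0.2765 = 3942 J.

Q_H ≈ 3942 J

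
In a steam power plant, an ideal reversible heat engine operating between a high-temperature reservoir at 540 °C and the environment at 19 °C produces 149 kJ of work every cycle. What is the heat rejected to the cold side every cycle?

T_H = 540 °C → 540 + 273.15 = 813.15 K.
T_C = 19 °C → 19 + 273.15 = 292.15 K.
η_rev = 1 − T_C/T_H = 1 − 292.15/813.15 = 0.6407.
Since Q_C/Q_H = T_C/T_H and Q_H = W/η, Q_C = W·T_C/(T_H − T_C) = 149 × 292.15/521.00 = 83.6 kJ.

Q_C ≈ 83.6 kJ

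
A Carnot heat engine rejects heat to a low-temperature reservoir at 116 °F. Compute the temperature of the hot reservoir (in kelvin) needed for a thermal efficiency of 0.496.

T_C = 116 °F → (116 − 32) × 5/9 = 46.67 °C = 319.82 K.
From η = 1 − T_C/T_H, solving for T_H gives T_H = T_C/(1 − η) = 319.82/(1 − 0.496) = 634.6 K.

T_H ≈ 634.6 K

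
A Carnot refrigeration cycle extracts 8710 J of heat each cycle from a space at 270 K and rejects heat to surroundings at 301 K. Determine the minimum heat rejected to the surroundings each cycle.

For a reversible cycle Q_H/Q_C = T_H/T_C, so Q_H = Q_C·T_H/T_C = 8710 × 301.00/270.00 = 9710 J.

Q_H ≈ 9710 J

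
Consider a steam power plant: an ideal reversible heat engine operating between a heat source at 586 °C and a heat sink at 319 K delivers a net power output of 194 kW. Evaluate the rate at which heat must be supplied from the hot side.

T_H = 586 °C → 586 + 273.15 = 859.15 K.
Carnot efficiency: η = 1 − T_C/T_H = 1 − 319.00/859.15 = 0.6287.
Q_H = W/η = 194/0.6287 = 309 kW.

Q̇_H ≈ 309 kW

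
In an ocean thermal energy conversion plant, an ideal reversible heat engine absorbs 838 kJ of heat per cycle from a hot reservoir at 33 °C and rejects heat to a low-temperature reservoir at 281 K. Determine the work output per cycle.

T_H = 33 °C → 33 + 273.15 = 306.15 K.
η_rev = 1 − T_C/T_H = 1 − 281.00/306.15 = 0.0821.
W = η·Q_H = 0.0821 × 838 = 68.8 kJ.

W ≈ 68.8 kJ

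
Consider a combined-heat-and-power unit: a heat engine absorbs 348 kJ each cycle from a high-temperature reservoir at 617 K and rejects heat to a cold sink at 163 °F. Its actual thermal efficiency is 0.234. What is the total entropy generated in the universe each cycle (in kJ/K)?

ΔS_univ ≈ 0.207 kJ/K

T_C = 163 °F → (163 − 32) × 5/9 = 72.78 °C = 345.93 K.
W = η·Q_H = 0.234 × 348 = 81.43 kJ, so Q_C = Q_H − W = 266.6 kJ.
Entropy balance on the reservoirs: −Q_H/T_H = -0.5640 kJ/K, +Q_C/T_C = 0.7706 kJ/K.
ΔS_univ = −Q_H/T_H + Q_C/T_C = 0.207 kJ/K (> 0, since η = 0.234 < η_Carnot = 0.439).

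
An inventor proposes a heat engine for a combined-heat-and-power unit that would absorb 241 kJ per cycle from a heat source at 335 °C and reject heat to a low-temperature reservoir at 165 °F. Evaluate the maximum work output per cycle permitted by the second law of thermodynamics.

T_H = 335 °C → 335 + 273.15 = 608.15 K.
T_C = 165 °F → (165 − 32) × 5/9 = 73.89 °C = 347.04 K.
The second-law ceiling is the Carnot efficiency, η_max = 1 − T_C/T_H = 1 − 347.04/608.15 = 0.4294.
W_max = η_max · Q_H = 0.4294 × 241 = 103 kJ.

W_max ≈ 103 kJ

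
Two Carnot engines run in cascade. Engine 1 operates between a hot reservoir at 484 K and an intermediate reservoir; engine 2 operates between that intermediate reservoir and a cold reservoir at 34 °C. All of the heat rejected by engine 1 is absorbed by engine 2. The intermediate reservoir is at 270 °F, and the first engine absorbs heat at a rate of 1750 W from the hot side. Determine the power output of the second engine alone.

T_C = 34 °C → 34 + 273.15 = 307.15 K.
T_m = 270 °F → (270 − 32) × 5/9 = 132.22 °C = 405.37 K.
Heat entering the second stage: Q_m = Q_H·(T_m/T_H) = 1750 × 405.37/484.00 = 1470 W.
Second-stage efficiency η₂ = 1 − T_C/T_m = 1 − 307.15/405.37 = 0.2423, so W₂ = η₂·Q_m = 355 W.

Ẇ₂ ≈ 355 W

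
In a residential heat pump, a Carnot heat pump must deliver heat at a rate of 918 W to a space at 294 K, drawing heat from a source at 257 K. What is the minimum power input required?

Reversible heating COP: COP_HP = T_H/(T_H − T_C) = 294.00/37.00 = 7.9459.
W = Q_H/COP_HP = 918/7.9459 = 116 W.

Ẇ_in ≈ 116 W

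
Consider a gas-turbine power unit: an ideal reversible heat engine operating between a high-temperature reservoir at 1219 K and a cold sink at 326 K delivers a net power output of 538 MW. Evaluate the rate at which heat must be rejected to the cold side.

Since the cycle is reversible, η = 1 − T_C/T_H = 1 − 326.00/1219.00 = 0.7326.
Since Q_C/Q_H = T_C/T_H and Q_H = W/η, Q_C = W·T_C/(T_H − T_C) = 538 × 326.00/893.00 = 196 MW.

Q̇_C ≈ 196 MW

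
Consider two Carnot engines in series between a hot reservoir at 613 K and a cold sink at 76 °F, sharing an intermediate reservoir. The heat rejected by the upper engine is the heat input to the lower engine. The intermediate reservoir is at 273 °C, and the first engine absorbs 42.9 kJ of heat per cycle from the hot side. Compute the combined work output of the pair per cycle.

W_total ≈ 22.07 kJ

T_C = 76 °F → (76 − 32) × 5/9 = 24.44 °C = 297.59 K.
Two reversible stages in series are equivalent to a single Carnot engine between T_H and T_C, so η_total = 1 − T_C/T_H = 1 − 297.59/613.00 = 0.5145.
W_total = η_total · Q_H = 0.5145 × 42.9 = 22.07 kJ.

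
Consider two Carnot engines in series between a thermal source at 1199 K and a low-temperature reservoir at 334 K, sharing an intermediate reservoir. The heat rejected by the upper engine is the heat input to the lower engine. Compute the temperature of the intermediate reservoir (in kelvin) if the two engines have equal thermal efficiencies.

Equal efficiencies require 1 − T_m/T_H = 1 − T_C/T_m, i.e. T_m/T_H = T_C/T_m, so T_m = √(T_H·T_C) = √(1199.00 × 334.00) = 633 K.

T_m ≈ 633 K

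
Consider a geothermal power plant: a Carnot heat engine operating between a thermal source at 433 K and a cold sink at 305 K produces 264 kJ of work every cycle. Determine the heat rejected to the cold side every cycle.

The Carnot efficiency is η = 1 − T_C/T_H = 1 − 305.00/433.00 = 0.2956.
Since Q_C/Q_H = T_C/T_H and Q_H = W/η, Q_C = W·T_C/(T_H − T_C) = 264 × 305.00/128.00 = 629 kJ.

Q_C ≈ 629 kJ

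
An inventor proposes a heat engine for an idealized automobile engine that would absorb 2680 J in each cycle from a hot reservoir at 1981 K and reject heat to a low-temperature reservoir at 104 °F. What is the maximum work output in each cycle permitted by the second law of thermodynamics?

T_C = 104 °F → (104 − 32) × 5/9 = 40.00 °C = 313.15 K.
No engine can exceed the Carnot limit: η_max = 1 − T_C/T_H = 1 − 313.15/1981.00 = 0.8419.
W_max = η_max · Q_H = 0.8419 × 2680 = 2256 J.

W_max ≈ 2256 J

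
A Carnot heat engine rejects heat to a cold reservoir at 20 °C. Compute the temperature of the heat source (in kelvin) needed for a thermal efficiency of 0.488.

T_C = 20 °C → 20 + 273.15 = 293.15 K.
From η = 1 − T_C/T_H, solving for T_H gives T_H = T_C/(1 − η) = 293.15/(1 − 0.488) = 573 K.

T_H ≈ 573 K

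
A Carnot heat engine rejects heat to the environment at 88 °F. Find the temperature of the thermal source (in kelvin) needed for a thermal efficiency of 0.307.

T_H ≈ 439 K

T_C = 88 °F → (88 − 32) × 5/9 = 31.11 °C = 304.26 K.
From η = 1 − T_C/T_H, solving for T_H gives T_H = T_C/(1 − η) = 304.26/(1 − 0.307) = 439 K.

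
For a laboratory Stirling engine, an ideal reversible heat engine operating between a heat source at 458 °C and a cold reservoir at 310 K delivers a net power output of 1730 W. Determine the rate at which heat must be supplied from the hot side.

Q̇_H ≈ 3000 W

T_H = 458 °C → 458 + 273.15 = 731.15 K.
For a reversible engine, η = 1 − T_C/T_H = 1 − 310.00/731.15 = 0.5760.
Q_H = W/η = 1730/0.5760 = 3000 W.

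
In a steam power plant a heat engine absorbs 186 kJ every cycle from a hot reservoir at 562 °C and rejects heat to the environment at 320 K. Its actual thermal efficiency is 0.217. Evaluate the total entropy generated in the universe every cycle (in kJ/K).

ΔS_univ ≈ 0.2324 kJ/K

T_H = 562 °C → 562 + 273.15 = 835.15 K.
W = η·Q_H = 0.217 × 186 = 40.36 kJ, so Q_C = Q_H − W = 145.6 kJ.
Reservoir entropy changes: ΔS_H = −Q_H/T_H = −186/835.15 = -0.2227 kJ/K and ΔS_C = +Q_C/T_C = 145.6/320.00 = 0.4551 kJ/K.
ΔS_univ = −Q_H/T_H + Q_C/T_C = 0.2324 kJ/K (> 0, since η = 0.217 < η_Carnot = 0.617).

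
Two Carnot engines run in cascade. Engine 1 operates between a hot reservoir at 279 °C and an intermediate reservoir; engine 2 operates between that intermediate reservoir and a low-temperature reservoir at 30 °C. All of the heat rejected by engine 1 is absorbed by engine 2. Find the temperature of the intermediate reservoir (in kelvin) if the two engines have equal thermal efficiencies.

T_m ≈ 409.1 K

T_H = 279 °C → 279 + 273.15 = 552.15 K.
T_C = 30 °C → 30 + 273.15 = 303.15 K.
Equal efficiencies require 1 − T_m/T_H = 1 − T_C/T_m, i.e. T_m/T_H = T_C/T_m, so T_m = √(T_H·T_C) = √(552.15 × 303.15) = 409.1 K.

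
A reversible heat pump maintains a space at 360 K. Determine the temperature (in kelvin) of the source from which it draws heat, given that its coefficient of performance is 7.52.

COP_HP = T_H/(T_H − T_C) ⇒ T_C = T_H·(COP_HP − 1)/COP_HP = 360.00 × (7.52 − 1)/7.52 = 312.1 K.

T_C ≈ 312.1 K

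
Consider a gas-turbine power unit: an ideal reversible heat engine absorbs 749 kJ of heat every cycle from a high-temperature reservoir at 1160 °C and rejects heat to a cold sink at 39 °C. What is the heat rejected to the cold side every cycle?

Q_C ≈ 163 kJ

T_H = 1160 °C → 1160 + 273.15 = 1433.15 K.
T_C = 39 °C → 39 + 273.15 = 312.15 K.
The Carnot efficiency is η = 1 − T_C/T_H = 1 − 312.15/1433.15 = 0.7822.
For a reversible cycle Q_C/Q_H = T_C/T_H, so Q_C = 749 × 312.15/1433.15 = 163 kJ.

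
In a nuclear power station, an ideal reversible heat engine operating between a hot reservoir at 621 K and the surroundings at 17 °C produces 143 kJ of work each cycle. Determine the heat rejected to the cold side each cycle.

Q_C ≈ 125 kJ

T_C = 17 °C → 17 + 273.15 = 290.15 K.
Since the cycle is reversible, η = 1 − T_C/T_H = 1 − 290.15/621.00 = 0.5328.
Since Q_C/Q_H = T_C/T_H and Q_H = W/η, Q_C = W·T_C/(T_H − T_C) = 143 × 290.15/330.85 = 125 kJ.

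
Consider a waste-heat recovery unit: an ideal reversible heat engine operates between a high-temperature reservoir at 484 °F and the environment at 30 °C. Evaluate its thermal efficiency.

η ≈ 0.422

T_H = 484 °F → (484 − 32) × 5/9 = 251.11 °C = 524.26 K.
T_C = 30 °C → 30 + 273.15 = 303.15 K.
Carnot efficiency: η = 1 − T_C/T_H = 1 − 303.15/524.26 = 0.422.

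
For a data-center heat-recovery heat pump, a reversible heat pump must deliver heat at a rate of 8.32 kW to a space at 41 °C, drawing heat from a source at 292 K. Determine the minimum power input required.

T_H = 41 °C → 41 + 273.15 = 314.15 K.
The Carnot heat-pump COP is COP_HP = T_H/(T_H − T_C) = 314.15/22.15 = 14.1828.
W = Q_H/COP_HP = 8.32/14.1828 = 0.587 kW.

Ẇ_in ≈ 0.587 kW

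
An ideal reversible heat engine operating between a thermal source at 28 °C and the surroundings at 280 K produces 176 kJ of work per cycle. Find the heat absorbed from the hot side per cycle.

Q_H ≈ 2510 kJ

T_H = 28 °C → 28 + 273.15 = 301.15 K.
Since the cycle is reversible, η = 1 − T_C/T_H = 1 − 280.00/301.15 = 0.0702.
Q_H = W/η = 176/0.0702 = 2510 kJ.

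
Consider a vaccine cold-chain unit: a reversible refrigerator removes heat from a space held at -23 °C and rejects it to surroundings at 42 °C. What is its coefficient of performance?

T_H = 42 °C → 42 + 273.15 = 315.15 K.
T_C = -23 °C → -23 + 273.15 = 250.15 K.
Carnot COP: COP_R = T_C/(T_H − T_C) = 250.15/(315.15 − 250.15) = 3.85.

COP_R ≈ 3.85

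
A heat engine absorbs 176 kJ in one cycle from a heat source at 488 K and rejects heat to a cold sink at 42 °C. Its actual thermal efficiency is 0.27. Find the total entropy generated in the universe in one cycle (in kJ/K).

T_C = 42 °C → 42 + 273.15 = 315.15 K.
W = η·Q_H = 0.27 × 176 = 47.52 kJ, so Q_C = Q_H − W = 128.5 kJ.
Entropy balance on the reservoirs: −Q_H/T_H = -0.3607 kJ/K, +Q_C/T_C = 0.4077 kJ/K.
ΔS_univ = −Q_H/T_H + Q_C/T_C = 0.0470 kJ/K (> 0, since η = 0.27 < η_Carnot = 0.354).

ΔS_univ ≈ 0.0470 kJ/K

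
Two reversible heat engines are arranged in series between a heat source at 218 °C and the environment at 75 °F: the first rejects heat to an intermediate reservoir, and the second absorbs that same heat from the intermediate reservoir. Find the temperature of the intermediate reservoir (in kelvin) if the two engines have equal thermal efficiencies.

T_H = 218 °C → 218 + 273.15 = 491.15 K.
T_C = 75 °F → (75 − 32) × 5/9 = 23.89 °C = 297.04 K.
Equal efficiencies require 1 − T_m/T_H = 1 − T_C/T_m, i.e. T_m/T_H = T_C/T_m, so T_m = √(T_H·T_C) = √(491.15 × 297.04) = 382 K.

T_m ≈ 382 K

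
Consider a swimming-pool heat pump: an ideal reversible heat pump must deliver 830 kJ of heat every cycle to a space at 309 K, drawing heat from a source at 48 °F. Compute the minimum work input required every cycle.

T_C = 48 °F → (48 − 32) × 5/9 = 8.89 °C = 282.04 K.
The Carnot heat-pump COP is COP_HP = T_H/(T_H − T_C) = 309.00/26.96 = 11.4610.
W = Q_H/COP_HP = 830/11.4610 = 72.42 kJ.

W_in ≈ 72.42 kJ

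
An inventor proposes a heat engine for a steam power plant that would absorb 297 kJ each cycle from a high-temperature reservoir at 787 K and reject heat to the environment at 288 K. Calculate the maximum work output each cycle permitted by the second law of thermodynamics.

W_max ≈ 188.3 kJ

The upper bound on efficiency is η_max = 1 − T_C/T_H = 1 − 288.00/787.00 = 0.6341.
W_max = η_max · Q_H = 0.6341 × 297 = 188.3 kJ.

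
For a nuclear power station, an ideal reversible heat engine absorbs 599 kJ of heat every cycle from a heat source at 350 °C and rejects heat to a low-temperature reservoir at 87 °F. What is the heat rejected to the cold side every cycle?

Q_C ≈ 291.9 kJ

T_H = 350 °C → 350 + 273.15 = 623.15 K.
T_C = 87 °F → (87 − 32) × 5/9 = 30.56 °C = 303.71 K.
The Carnot efficiency is η = 1 − T_C/T_H = 1 − 303.71/623.15 = 0.5126.
For a reversible cycle Q_C/Q_H = T_C/T_H, so Q_C = 599 × 303.71/623.15 = 291.9 kJ.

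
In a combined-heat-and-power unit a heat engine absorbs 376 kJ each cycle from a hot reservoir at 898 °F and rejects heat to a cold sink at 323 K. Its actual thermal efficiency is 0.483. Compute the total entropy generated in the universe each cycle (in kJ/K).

ΔS_univ ≈ 0.103 kJ/K

T_H = 898 °F → (898 − 32) × 5/9 = 481.11 °C = 754.26 K.
W = η·Q_H = 0.483 × 376 = 181.6 kJ, so Q_C = Q_H − W = 194.4 kJ.
Reservoir entropy changes: ΔS_H = −Q_H/T_H = −376/754.26 = -0.4985 kJ/K and ΔS_C = +Q_C/T_C = 194.4/323.00 = 0.6018 kJ/K.
ΔS_univ = −Q_H/T_H + Q_C/T_C = 0.103 kJ/K (> 0, since η = 0.483 < η_Carnot = 0.572).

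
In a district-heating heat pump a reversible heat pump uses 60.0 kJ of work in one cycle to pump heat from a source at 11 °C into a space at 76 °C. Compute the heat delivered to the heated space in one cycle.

Q_H ≈ 322 kJ

T_H = 76 °C → 76 + 273.15 = 349.15 K.
T_C = 11 °C → 11 + 273.15 = 284.15 K.
COP_HP = T_H/(T_H − T_C) = 349.15/65.00 = 5.3715.
Q_H = COP_HP · W = 5.3715 × 60.0 = 322 kJ.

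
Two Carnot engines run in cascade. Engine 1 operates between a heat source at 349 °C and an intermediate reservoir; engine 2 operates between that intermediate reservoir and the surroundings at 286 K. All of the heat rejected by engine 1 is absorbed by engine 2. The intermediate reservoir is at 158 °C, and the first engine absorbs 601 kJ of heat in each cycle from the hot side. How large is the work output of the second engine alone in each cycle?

W₂ ≈ 140 kJ

T_H = 349 °C → 349 + 273.15 = 622.15 K.
T_m = 158 °C → 158 + 273.15 = 431.15 K.
Heat entering the second stage: Q_m = Q_H·(T_m/T_H) = 601 × 431.15/622.15 = 416 kJ.
Second-stage efficiency η₂ = 1 − T_C/T_m = 1 − 286.00/431.15 = 0.3367, so W₂ = η₂·Q_m = 140 kJ.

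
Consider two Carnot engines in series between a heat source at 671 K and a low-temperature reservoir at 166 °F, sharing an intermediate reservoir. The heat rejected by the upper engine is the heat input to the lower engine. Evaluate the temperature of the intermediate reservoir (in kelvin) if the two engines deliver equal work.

T_C = 166 °F → (166 − 32) × 5/9 = 74.44 °C = 347.59 K.
For reversible stages Q_m = Q_H·(T_m/T_H). Setting W₁ = Q_H(1 − T_m/T_H) equal to W₂ = Q_m(1 − T_C/T_m) = Q_H·(T_m − T_C)/T_H gives T_H − T_m = T_m − T_C, so T_m = (T_H + T_C)/2 = (671.00 + 347.59)/2 = 509 K.

T_m ≈ 509 K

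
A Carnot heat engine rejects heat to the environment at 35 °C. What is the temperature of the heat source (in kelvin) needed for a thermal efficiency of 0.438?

T_C = 35 °C → 35 + 273.15 = 308.15 K.
From η = 1 − T_C/T_H, solving for T_H gives T_H = T_C/(1 − η) = 308.15/(1 − 0.438) = 548 K.

T_H ≈ 548 K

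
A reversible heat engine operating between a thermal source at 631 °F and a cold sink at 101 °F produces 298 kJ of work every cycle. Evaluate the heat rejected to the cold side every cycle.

Q_C ≈ 315 kJ

T_H = 631 °F → (631 − 32) × 5/9 = 332.78 °C = 605.93 K.
T_C = 101 °F → (101 − 32) × 5/9 = 38.33 °C = 311.48 K.
The Carnot efficiency is η = 1 − T_C/T_H = 1 − 311.48/605.93 = 0.4859.
Since Q_C/Q_H = T_C/T_H and Q_H = W/η, Q_C = W·T_C/(T_H − T_C) = 298 × 311.48/294.44 = 315 kJ.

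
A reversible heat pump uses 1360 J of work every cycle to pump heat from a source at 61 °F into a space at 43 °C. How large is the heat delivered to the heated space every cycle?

Q_H ≈ 15990 J

T_H = 43 °C → 43 + 273.15 = 316.15 K.
T_C = 61 °F → (61 − 32) × 5/9 = 16.11 °C = 289.26 K.
For a reversible heat pump, COP_HP = T_H/(T_H − T_C) = 316.15/26.89 = 11.7576.
Q_H = COP_HP · W = 11.7576 × 1360 = 15990 J.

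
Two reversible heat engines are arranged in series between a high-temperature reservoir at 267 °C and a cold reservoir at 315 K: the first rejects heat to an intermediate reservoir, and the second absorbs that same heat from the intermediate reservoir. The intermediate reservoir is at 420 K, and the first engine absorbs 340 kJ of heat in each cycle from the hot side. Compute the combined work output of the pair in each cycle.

T_H = 267 °C → 267 + 273.15 = 540.15 K.
Two reversible stages in series are equivalent to a single Carnot engine between T_H and T_C, so η_total = 1 − T_C/T_H = 1 − 315.00/540.15 = 0.4168.
W_total = η_total · Q_H = 0.4168 × 340 = 142 kJ.

W_total ≈ 142 kJ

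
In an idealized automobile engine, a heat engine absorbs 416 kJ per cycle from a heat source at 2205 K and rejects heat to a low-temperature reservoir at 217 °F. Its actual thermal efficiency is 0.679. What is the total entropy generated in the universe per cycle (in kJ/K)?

T_C = 217 °F → (217 − 32) × 5/9 = 102.78 °C = 375.93 K.
W = η·Q_H = 0.679 × 416 = 282.5 kJ, so Q_C = Q_H − W = 133.5 kJ.
Entropy balance on the reservoirs: −Q_H/T_H = -0.1887 kJ/K, +Q_C/T_C = 0.3552 kJ/K.
ΔS_univ = −Q_H/T_H + Q_C/T_C = 0.167 kJ/K (> 0, since η = 0.679 < η_Carnot = 0.830).

ΔS_univ ≈ 0.167 kJ/K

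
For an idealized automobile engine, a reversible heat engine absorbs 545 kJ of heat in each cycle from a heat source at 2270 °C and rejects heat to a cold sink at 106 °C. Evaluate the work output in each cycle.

W ≈ 463.7 kJ

T_H = 2270 °C → 2270 + 273.15 = 2543.15 K.
T_C = 106 °C → 106 + 273.15 = 379.15 K.
η_rev = 1 − T_C/T_H = 1 − 379.15/2543.15 = 0.8509.
W = η·Q_H = 0.8509 × 545 = 463.7 kJ.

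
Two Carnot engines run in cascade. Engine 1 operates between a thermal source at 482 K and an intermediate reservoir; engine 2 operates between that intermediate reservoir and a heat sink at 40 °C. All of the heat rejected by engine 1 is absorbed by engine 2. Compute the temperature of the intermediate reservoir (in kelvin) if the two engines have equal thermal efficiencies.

T_m ≈ 388.5 K

T_C = 40 °C → 40 + 273.15 = 313.15 K.
Equal efficiencies require 1 − T_m/T_H = 1 − T_C/T_m, i.e. T_m/T_H = T_C/T_m, so T_m = √(T_H·T_C) = √(482.00 × 313.15) = 388.5 K.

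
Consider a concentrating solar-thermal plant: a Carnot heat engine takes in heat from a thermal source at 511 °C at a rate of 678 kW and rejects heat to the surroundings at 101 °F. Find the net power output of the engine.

Ẇ ≈ 409 kW

T_H = 511 °C → 511 + 273.15 = 784.15 K.
T_C = 101 °F → (101 − 32) × 5/9 = 38.33 °C = 311.48 K.
Since the cycle is reversible, η = 1 − T_C/T_H = 1 − 311.48/784.15 = 0.6028.
W = η·Q_H = 0.6028 × 678 = 409 kW.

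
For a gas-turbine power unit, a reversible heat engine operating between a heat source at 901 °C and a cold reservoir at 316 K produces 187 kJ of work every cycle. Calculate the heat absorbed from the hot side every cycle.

T_H = 901 °C → 901 + 273.15 = 1174.15 K.
The Carnot efficiency is η = 1 − T_C/T_H = 1 − 316.00/1174.15 = 0.7309.
Q_H = W/η = 187/0.7309 = 256 kJ.

Q_H ≈ 256 kJ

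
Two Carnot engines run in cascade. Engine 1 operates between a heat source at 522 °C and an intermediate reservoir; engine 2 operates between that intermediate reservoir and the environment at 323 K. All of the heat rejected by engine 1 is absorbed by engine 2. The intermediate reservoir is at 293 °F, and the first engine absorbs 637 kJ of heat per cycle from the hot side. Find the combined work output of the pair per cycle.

T_H = 522 °C → 522 + 273.15 = 795.15 K.
Two reversible stages in series are equivalent to a single Carnot engine between T_H and T_C, so η_total = 1 − T_C/T_H = 1 − 323.00/795.15 = 0.5938.
W_total = η_total · Q_H = 0.5938 × 637 = 378 kJ.

W_total ≈ 378 kJ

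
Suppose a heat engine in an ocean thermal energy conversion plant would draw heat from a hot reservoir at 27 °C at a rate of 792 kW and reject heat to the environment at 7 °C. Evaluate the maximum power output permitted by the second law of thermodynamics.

Ẇ_max ≈ 52.77 kW

T_H = 27 °C → 27 + 273.15 = 300.15 K.
T_C = 7 °C → 7 + 273.15 = 280.15 K.
By the Carnot theorem, η_max = 1 − T_C/T_H = 1 − 280.15/300.15 = 0.0666.
W_max = η_max · Q_H = 0.0666 × 792 = 52.77 kW.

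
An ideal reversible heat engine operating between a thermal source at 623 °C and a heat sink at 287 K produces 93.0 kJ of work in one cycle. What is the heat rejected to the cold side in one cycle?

Q_C ≈ 43.82 kJ

T_H = 623 °C → 623 + 273.15 = 896.15 K.
Carnot efficiency: η = 1 − T_C/T_H = 1 − 287.00/896.15 = 0.6797.
Since Q_C/Q_H = T_C/T_H and Q_H = W/η, Q_C = W·T_C/(T_H − T_C) = 93.0 × 287.00/609.15 = 43.82 kJ.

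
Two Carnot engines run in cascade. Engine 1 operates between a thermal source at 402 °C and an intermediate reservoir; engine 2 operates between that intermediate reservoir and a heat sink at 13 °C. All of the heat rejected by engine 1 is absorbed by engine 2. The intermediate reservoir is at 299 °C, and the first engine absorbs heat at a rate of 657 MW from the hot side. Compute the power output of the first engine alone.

Ẇ₁ ≈ 100 MW

T_H = 402 °C → 402 + 273.15 = 675.15 K.
T_C = 13 °C → 13 + 273.15 = 286.15 K.
T_m = 299 °C → 299 + 273.15 = 572.15 K.
First-stage efficiency η₁ = 1 − T_m/T_H = 1 − 572.15/675.15 = 0.1526.
W₁ = η₁·Q_H = 0.1526 × 657 = 100 MW.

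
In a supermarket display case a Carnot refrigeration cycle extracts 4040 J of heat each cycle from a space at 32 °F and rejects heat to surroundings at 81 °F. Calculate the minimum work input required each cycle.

W_in ≈ 403 J

T_H = 81 °F → (81 − 32) × 5/9 = 27.22 °C = 300.37 K.
T_C = 32 °F → (32 − 32) × 5/9 = 0.00 °C = 273.15 K.
Carnot COP: COP_R = T_C/(T_H − T_C) = 273.15/27.22 = 10.0341.
W = Q_C/COP_R = 4040/10.0341 = 403 J.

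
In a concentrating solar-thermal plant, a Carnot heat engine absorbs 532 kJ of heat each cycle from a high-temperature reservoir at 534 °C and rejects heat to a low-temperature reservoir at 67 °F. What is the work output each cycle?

T_H = 534 °C → 534 + 273.15 = 807.15 K.
T_C = 67 °F → (67 − 32) × 5/9 = 19.44 °C = 292.59 K.
Since the cycle is reversible, η = 1 − T_C/T_H = 1 − 292.59/807.15 = 0.6375.
W = η·Q_H = 0.6375 × 532 = 339 kJ.

W ≈ 339 kJ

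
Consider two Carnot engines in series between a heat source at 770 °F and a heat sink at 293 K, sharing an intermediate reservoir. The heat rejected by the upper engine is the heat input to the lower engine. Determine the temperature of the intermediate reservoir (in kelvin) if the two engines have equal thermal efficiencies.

T_m ≈ 447 K

T_H = 770 °F → (770 − 32) × 5/9 = 410.00 °C = 683.15 K.
Equal efficiencies require 1 − T_m/T_H = 1 − T_C/T_m, i.e. T_m/T_H = T_C/T_m, so T_m = √(T_H·T_C) = √(683.15 × 293.00) = 447 K.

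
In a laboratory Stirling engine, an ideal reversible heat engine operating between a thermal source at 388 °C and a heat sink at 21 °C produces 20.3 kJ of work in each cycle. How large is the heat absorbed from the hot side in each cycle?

T_H = 388 °C → 388 + 273.15 = 661.15 K.
T_C = 21 °C → 21 + 273.15 = 294.15 K.
Since the cycle is reversible, η = 1 − T_C/T_H = 1 − 294.15/661.15 = 0.5551.
Q_H = W/η = 20.3/0.5551 = 36.57 kJ.

Q_H ≈ 36.57 kJ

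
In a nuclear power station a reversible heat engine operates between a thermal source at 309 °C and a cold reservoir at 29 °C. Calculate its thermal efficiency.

η ≈ 0.4810

T_H = 309 °C → 309 + 273.15 = 582.15 K.
T_C = 29 °C → 29 + 273.15 = 302.15 K.
Since the cycle is reversible, η = 1 − T_C/T_H = 1 − 302.15/582.15 = 0.4810.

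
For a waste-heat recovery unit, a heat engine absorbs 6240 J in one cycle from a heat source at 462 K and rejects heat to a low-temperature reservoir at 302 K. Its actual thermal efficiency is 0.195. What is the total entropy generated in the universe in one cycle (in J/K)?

W = η·Q_H = 0.195 × 6240 = 1217 J, so Q_C = Q_H − W = 5023 J.
The hot reservoir loses entropy Q_H/T_H = 6240/462.00 = 13.51 J/K; the cold reservoir gains Q_C/T_C = 5023/302.00 = 16.63 J/K.
ΔS_univ = −Q_H/T_H + Q_C/T_C = 3.13 J/K (> 0, since η = 0.195 < η_Carnot = 0.346).

ΔS_univ ≈ 3.13 J/K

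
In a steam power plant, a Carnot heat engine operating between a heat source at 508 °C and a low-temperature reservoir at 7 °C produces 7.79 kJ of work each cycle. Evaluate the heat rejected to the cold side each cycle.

T_H = 508 °C → 508 + 273.15 = 781.15 K.
T_C = 7 °C → 7 + 273.15 = 280.15 K.
The Carnot efficiency is η = 1 − T_C/T_H = 1 − 280.15/781.15 = 0.6414.
Since Q_C/Q_H = T_C/T_H and Q_H = W/η, Q_C = W·T_C/(T_H − T_C) = 7.79 × 280.15/501.00 = 4.36 kJ.

Q_C ≈ 4.36 kJ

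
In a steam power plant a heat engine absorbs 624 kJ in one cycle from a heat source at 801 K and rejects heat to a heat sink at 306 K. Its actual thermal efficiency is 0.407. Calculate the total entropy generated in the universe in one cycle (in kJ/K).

ΔS_univ ≈ 0.4302 kJ/K

W = η·Q_H = 0.407 × 624 = 254.0 kJ, so Q_C = Q_H − W = 370.0 kJ.
The hot reservoir loses entropy Q_H/T_H = 624/801.00 = 0.7790 kJ/K; the cold reservoir gains Q_C/T_C = 370.0/306.00 = 1.209 kJ/K.
ΔS_univ = −Q_H/T_H + Q_C/T_C = 0.4302 kJ/K (> 0, since η = 0.407 < η_Carnot = 0.618).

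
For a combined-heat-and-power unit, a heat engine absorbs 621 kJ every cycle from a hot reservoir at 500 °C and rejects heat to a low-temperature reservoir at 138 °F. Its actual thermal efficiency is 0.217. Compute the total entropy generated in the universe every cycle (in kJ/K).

ΔS_univ ≈ 0.6612 kJ/K

T_H = 500 °C → 500 + 273.15 = 773.15 K.
T_C = 138 °F → (138 − 32) × 5/9 = 58.89 °C = 332.04 K.
W = η·Q_H = 0.217 × 621 = 134.8 kJ, so Q_C = Q_H − W = 486.2 kJ.
Reservoir entropy changes: ΔS_H = −Q_H/T_H = −621/773.15 = -0.8032 kJ/K and ΔS_C = +Q_C/T_C = 486.2/332.04 = 1.464 kJ/K.
ΔS_univ = −Q_H/T_H + Q_C/T_C = 0.6612 kJ/K (> 0, since η = 0.217 < η_Carnot = 0.571).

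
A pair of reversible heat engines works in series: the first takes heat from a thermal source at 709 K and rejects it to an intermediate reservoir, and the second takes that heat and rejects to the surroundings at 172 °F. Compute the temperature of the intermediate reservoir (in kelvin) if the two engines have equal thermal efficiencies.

T_C = 172 °F → (172 − 32) × 5/9 = 77.78 °C = 350.93 K.
Equal efficiencies require 1 − T_m/T_H = 1 − T_C/T_m, i.e. T_m/T_H = T_C/T_m, so T_m = √(T_H·T_C) = √(709.00 × 350.93) = 499 K.

T_m ≈ 499 K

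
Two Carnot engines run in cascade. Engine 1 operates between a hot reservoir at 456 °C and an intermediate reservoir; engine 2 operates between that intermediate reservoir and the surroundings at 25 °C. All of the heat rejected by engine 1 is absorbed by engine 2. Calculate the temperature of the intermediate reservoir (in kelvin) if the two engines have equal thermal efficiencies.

T_m ≈ 466.3 K

T_H = 456 °C → 456 + 273.15 = 729.15 K.
T_C = 25 °C → 25 + 273.15 = 298.15 K.
Equal efficiencies require 1 − T_m/T_H = 1 − T_C/T_m, i.e. T_m/T_H = T_C/T_m, so T_m = √(T_H·T_C) = √(729.15 × 298.15) = 466.3 K.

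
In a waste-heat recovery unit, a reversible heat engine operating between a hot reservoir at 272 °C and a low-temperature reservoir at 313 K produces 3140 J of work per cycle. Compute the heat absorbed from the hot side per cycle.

Q_H ≈ 7370 J

T_H = 272 °C → 272 + 273.15 = 545.15 K.
Carnot efficiency: η = 1 − T_C/T_H = 1 − 313.00/545.15 = 0.4258.
Q_H = W/η = 3140/0.4258 = 7370 J.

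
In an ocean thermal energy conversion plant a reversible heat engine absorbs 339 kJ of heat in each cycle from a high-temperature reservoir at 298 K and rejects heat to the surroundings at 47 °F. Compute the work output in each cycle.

T_C = 47 °F → (47 − 32) × 5/9 = 8.33 °C = 281.48 K.
The Carnot efficiency is η = 1 − T_C/T_H = 1 − 281.48/298.00 = 0.0554.
W = η·Q_H = 0.0554 × 339 = 18.8 kJ.

W ≈ 18.8 kJ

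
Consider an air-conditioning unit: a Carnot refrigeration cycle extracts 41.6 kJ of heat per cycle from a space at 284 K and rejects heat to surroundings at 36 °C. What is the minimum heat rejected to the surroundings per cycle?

T_H = 36 °C → 36 + 273.15 = 309.15 K.
For a reversible cycle Q_H/Q_C = T_H/T_C, so Q_H = Q_C·T_H/T_C = 41.6 × 309.15/284.00 = 45.3 kJ.

Q_H ≈ 45.3 kJ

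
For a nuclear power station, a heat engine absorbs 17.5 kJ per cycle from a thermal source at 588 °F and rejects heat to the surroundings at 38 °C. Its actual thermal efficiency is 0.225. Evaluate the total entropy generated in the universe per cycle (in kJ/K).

ΔS_univ ≈ 0.0135 kJ/K

T_H = 588 °F → (588 − 32) × 5/9 = 308.89 °C = 582.04 K.
T_C = 38 °C → 38 + 273.15 = 311.15 K.
W = η·Q_H = 0.225 × 17.5 = 3.938 kJ, so Q_C = Q_H − W = 13.56 kJ.
Reservoir entropy changes: ΔS_H = −Q_H/T_H = −17.5/582.04 = -0.03007 kJ/K and ΔS_C = +Q_C/T_C = 13.56/311.15 = 0.04359 kJ/K.
ΔS_univ = −Q_H/T_H + Q_C/T_C = 0.0135 kJ/K (> 0, since η = 0.225 < η_Carnot = 0.465).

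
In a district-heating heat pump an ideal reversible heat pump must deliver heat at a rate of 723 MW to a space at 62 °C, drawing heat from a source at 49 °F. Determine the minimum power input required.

T_H = 62 °C → 62 + 273.15 = 335.15 K.
T_C = 49 °F → (49 − 32) × 5/9 = 9.44 °C = 282.59 K.
Reversible heating COP: COP_HP = T_H/(T_H − T_C) = 335.15/52.56 = 6.3771.
W = Q_H/COP_HP = 723/6.3771 = 113 MW.

Ẇ_in ≈ 113 MW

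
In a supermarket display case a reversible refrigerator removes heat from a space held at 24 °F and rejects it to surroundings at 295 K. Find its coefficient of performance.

T_C = 24 °F → (24 − 32) × 5/9 = -4.44 °C = 268.71 K.
Carnot COP: COP_R = T_C/(T_H − T_C) = 268.71/(295.00 − 268.71) = 10.2.

COP_R ≈ 10.2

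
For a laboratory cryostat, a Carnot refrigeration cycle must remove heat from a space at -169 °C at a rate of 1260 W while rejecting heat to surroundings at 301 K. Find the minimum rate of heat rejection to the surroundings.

T_C = -169 °C → -169 + 273.15 = 104.15 K.
For a reversible cycle Q_H/Q_C = T_H/T_C, so Q_H = Q_C·T_H/T_C = 1260 × 301.00/104.15 = 3640 W.

Q̇_H ≈ 3640 W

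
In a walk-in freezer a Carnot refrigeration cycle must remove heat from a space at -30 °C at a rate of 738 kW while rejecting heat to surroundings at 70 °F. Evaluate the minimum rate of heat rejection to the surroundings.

T_H = 70 °F → (70 − 32) × 5/9 = 21.11 °C = 294.26 K.
T_C = -30 °C → -30 + 273.15 = 243.15 K.
For a reversible cycle Q_H/Q_C = T_H/T_C, so Q_H = Q_C·T_H/T_C = 738 × 294.26/243.15 = 893.1 kW.

Q̇_H ≈ 893.1 kW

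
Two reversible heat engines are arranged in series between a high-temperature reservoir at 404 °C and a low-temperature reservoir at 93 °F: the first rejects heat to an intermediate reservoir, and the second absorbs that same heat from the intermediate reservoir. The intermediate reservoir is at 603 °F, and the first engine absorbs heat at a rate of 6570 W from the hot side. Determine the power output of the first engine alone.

T_H = 404 °C → 404 + 273.15 = 677.15 K.
T_C = 93 °F → (93 − 32) × 5/9 = 33.89 °C = 307.04 K.
T_m = 603 °F → (603 − 32) × 5/9 = 317.22 °C = 590.37 K.
First-stage efficiency η₁ = 1 − T_m/T_H = 1 − 590.37/677.15 = 0.1282.
W₁ = η₁·Q_H = 0.1282 × 6570 = 842 W.

Ẇ₁ ≈ 842 W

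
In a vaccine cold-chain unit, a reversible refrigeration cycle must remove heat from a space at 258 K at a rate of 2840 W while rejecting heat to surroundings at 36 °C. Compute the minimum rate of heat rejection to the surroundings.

Q̇_H ≈ 3400 W

T_H = 36 °C → 36 + 273.15 = 309.15 K.
For a reversible cycle Q_H/Q_C = T_H/T_C, so Q_H = Q_C·T_H/T_C = 2840 × 309.15/258.00 = 3400 W.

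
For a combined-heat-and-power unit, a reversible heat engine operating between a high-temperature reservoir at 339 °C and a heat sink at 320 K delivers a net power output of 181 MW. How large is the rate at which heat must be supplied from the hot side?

T_H = 339 °C → 339 + 273.15 = 612.15 K.
η_rev = 1 − T_C/T_H = 1 − 320.00/612.15 = 0.4773.
Q_H = W/η = 181/0.4773 = 379.3 MW.

Q̇_H ≈ 379.3 MW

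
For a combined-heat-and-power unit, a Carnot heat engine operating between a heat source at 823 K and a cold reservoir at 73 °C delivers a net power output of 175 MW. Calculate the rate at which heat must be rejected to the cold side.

T_C = 73 °C → 73 + 273.15 = 346.15 K.
Carnot efficiency: η = 1 − T_C/T_H = 1 − 346.15/823.00 = 0.5794.
Since Q_C/Q_H = T_C/T_H and Q_H = W/η, Q_C = W·T_C/(T_H − T_C) = 175 × 346.15/476.85 = 127 MW.

Q̇_C ≈ 127 MW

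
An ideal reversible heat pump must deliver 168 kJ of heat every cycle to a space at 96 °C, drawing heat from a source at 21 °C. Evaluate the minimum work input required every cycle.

W_in ≈ 34.1 kJ

T_H = 96 °C → 96 + 273.15 = 369.15 K.
T_C = 21 °C → 21 + 273.15 = 294.15 K.
Reversible heating COP: COP_HP = T_H/(T_H − T_C) = 369.15/75.00 = 4.9220.
W = Q_H/COP_HP = 168/4.9220 = 34.1 kJ.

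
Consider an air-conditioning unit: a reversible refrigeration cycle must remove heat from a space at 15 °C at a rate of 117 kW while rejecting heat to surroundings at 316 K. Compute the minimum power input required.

Ẇ_in ≈ 11.31 kW

T_C = 15 °C → 15 + 273.15 = 288.15 K.
COP_R = T_C/(T_H − T_C) = 288.15/27.85 = 10.3465.
W = Q_C/COP_R = 117/10.3465 = 11.31 kW.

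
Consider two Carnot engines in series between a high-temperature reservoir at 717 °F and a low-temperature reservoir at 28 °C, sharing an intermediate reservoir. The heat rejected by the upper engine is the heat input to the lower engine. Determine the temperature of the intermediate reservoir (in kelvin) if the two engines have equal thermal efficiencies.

T_m ≈ 443.7 K

T_H = 717 °F → (717 − 32) × 5/9 = 380.56 °C = 653.71 K.
T_C = 28 °C → 28 + 273.15 = 301.15 K.
Equal efficiencies require 1 − T_m/T_H = 1 − T_C/T_m, i.e. T_m/T_H = T_C/T_m, so T_m = √(T_H·T_C) = √(653.71 × 301.15) = 443.7 K.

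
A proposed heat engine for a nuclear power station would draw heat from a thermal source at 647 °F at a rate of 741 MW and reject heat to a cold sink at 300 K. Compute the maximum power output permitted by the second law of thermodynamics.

T_H = 647 °F → (647 − 32) × 5/9 = 341.67 °C = 614.82 K.
The upper bound on efficiency is η_max = 1 − T_C/T_H = 1 − 300.00/614.82 = 0.5120.
W_max = η_max · Q_H = 0.5120 × 741 = 379.4 MW.

Ẇ_max ≈ 379.4 MW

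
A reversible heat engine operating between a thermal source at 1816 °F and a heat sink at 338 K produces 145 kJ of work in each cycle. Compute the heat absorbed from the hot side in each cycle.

Q_H ≈ 198 kJ

T_H = 1816 °F → (1816 − 32) × 5/9 = 991.11 °C = 1264.26 K.
η_rev = 1 − T_C/T_H = 1 − 338.00/1264.26 = 0.7327.
Q_H = W/η = 145/0.7327 = 198 kJ.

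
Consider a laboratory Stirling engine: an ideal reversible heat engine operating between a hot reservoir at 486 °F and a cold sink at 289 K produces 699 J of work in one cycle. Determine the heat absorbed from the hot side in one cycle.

T_H = 486 °F → (486 − 32) × 5/9 = 252.22 °C = 525.37 K.
Carnot efficiency: η = 1 − T_C/T_H = 1 − 289.00/525.37 = 0.4499.
Q_H = W/η = 699/0.4499 = 1550 J.

Q_H ≈ 1550 J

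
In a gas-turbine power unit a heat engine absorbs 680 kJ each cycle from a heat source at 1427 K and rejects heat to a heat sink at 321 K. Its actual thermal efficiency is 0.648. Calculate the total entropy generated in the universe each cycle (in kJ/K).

W = η·Q_H = 0.648 × 680 = 440.6 kJ, so Q_C = Q_H − W = 239.4 kJ.
Reservoir entropy changes: ΔS_H = −Q_H/T_H = −680/1427.00 = -0.4765 kJ/K and ΔS_C = +Q_C/T_C = 239.4/321.00 = 0.7457 kJ/K.
ΔS_univ = −Q_H/T_H + Q_C/T_C = 0.269 kJ/K (> 0, since η = 0.648 < η_Carnot = 0.775).

ΔS_univ ≈ 0.269 kJ/K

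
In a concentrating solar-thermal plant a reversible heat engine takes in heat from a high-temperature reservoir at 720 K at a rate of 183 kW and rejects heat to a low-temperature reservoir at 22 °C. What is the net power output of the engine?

T_C = 22 °C → 22 + 273.15 = 295.15 K.
The Carnot efficiency is η = 1 − T_C/T_H = 1 − 295.15/720.00 = 0.5901.
W = η·Q_H = 0.5901 × 183 = 108 kW.

Ẇ ≈ 108 kW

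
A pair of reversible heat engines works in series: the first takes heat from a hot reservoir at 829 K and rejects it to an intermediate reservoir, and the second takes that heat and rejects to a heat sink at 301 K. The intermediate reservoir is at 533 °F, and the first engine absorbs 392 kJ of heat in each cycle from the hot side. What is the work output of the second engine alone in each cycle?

T_m = 533 °F → (533 − 32) × 5/9 = 278.33 °C = 551.48 K.
Heat entering the second stage: Q_m = Q_H·(T_m/T_H) = 392 × 551.48/829.00 = 260.8 kJ.
Second-stage efficiency η₂ = 1 − T_C/T_m = 1 − 301.00/551.48 = 0.4542, so W₂ = η₂·Q_m = 118.4 kJ.

W₂ ≈ 118.4 kJ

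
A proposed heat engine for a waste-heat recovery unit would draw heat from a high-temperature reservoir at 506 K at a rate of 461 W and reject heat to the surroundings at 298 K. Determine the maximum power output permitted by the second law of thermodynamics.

By the Carnot theorem, η_max = 1 − T_C/T_H = 1 − 298.00/506.00 = 0.4111.
W_max = η_max · Q_H = 0.4111 × 461 = 190 W.

Ẇ_max ≈ 190 W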